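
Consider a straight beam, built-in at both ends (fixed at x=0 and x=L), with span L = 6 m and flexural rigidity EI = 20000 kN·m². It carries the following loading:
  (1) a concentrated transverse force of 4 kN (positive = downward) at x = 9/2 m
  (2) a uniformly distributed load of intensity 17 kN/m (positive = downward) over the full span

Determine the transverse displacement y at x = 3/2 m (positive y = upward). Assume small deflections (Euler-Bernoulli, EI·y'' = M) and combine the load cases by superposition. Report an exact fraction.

y(3/2) = -531/320000 m

Load 1 — point force P=4 kN at a=9/2 m (b=L-a=3/2):
  y_1 = -Pb²x²(3aL-(3a+b)x)/(6L³EI)  [x≤a] = -4·(3/2)²·(3/2)²·(3·(9/2)·6-(3·(9/2)+(3/2))·(3/2))/(6·6³·20000) = -117/2560000 m
Load 2 — uniform load w=17 kN/m over full span:
  y_2 = -wx²(L-x)²/(24EI) = -17·(3/2)²·(6-(3/2))²/(24·20000) = -4131/2560000 m
Superposition: y = Σ y_i = -531/320000 m ≈ -0.001659 m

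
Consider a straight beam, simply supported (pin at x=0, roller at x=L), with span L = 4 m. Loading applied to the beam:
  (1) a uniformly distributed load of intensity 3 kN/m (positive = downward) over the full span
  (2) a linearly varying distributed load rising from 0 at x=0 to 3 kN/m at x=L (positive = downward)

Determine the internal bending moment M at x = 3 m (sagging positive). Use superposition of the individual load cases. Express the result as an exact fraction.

M(3) = 57/8 kN·m

Load 1 — uniform load w=3 kN/m over full span:
  M_1 = wx(L-x)/2 = 3·3·(4-3)/2 = 9/2 kN·m
Load 2 — triangular load w₀=3 kN/m (0→w₀ over full span):
  M_2 = w₀Lx/6 - w₀x³/(6L) = 3·4·3/6 - 3·3³/(6·4) = 21/8 kN·m
Superposition: M = Σ M_i = 57/8 kN·m ≈ 7.125000 kN·m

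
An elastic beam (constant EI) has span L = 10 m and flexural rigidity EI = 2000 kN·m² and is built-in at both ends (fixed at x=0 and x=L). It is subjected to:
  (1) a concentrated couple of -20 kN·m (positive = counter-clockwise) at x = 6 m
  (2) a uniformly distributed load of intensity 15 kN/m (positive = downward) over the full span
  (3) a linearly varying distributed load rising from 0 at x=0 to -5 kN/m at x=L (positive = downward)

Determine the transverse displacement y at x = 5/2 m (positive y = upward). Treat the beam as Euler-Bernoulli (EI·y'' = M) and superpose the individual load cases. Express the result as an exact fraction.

y(5/2) = -3569/40960 m

Load 1 — applied couple M₀=-20 kN·m at a=6 m (b=L-a=4):
  y_1 = (R_Ax³/6 - M_Ax²/2)/EI  [x≤a] with R_A=-72/25, M_A=-32/5 = ((-72/25)·(5/2)³/6 - (-32/5)·(5/2)²/2)/2000 = 1/160 m
Load 2 — uniform load w=15 kN/m over full span:
  y_2 = -wx²(L-x)²/(24EI) = -15·(5/2)²·(10-(5/2))²/(24·2000) = -225/2048 m
Load 3 — triangular load w₀=-5 kN/m (0→w₀ over full span):
  y_3 = -w₀x²(L-x)²(x+2L)/(120LEI) = -(-5)·(5/2)²·(10-(5/2))²·((5/2)+2·10)/(120·10·2000) = 135/8192 m
Superposition: y = Σ y_i = -3569/40960 m ≈ -0.087134 m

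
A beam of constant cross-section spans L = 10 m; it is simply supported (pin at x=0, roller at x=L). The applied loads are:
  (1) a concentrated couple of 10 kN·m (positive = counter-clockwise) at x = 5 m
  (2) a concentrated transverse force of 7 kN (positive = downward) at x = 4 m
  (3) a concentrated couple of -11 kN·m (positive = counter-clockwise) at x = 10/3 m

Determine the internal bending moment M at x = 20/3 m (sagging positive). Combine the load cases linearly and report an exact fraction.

M(20/3) = 29/3 kN·m

Load 1 — applied couple M₀=10 kN·m at a=5 m (b=L-a=5):
  M_1 = M₀x/L - M₀  [x>a] = 10·(20/3)/10 - 10 = -10/3 kN·m
Load 2 — point force P=7 kN at a=4 m (b=L-a=6):
  M_2 = Pa(L-x)/L  [x>a] = 7·4·(10-(20/3))/10 = 28/3 kN·m
Load 3 — applied couple M₀=-11 kN·m at a=10/3 m (b=L-a=20/3):
  M_3 = M₀x/L - M₀  [x>a] = (-11)·(20/3)/10 - (-11) = 11/3 kN·m
Superposition: M = Σ M_i = 29/3 kN·m ≈ 9.666667 kN·m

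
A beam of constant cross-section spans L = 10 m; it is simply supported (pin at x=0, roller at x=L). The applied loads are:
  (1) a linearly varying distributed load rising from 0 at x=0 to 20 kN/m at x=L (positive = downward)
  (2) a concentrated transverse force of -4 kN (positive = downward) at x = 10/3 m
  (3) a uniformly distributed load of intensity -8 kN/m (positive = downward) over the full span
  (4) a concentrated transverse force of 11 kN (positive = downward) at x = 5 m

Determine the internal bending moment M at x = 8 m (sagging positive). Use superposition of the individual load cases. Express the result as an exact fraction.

M(8) = 121/3 kN·m

Load 1 — triangular load w₀=20 kN/m (0→w₀ over full span):
  M_1 = w₀Lx/6 - w₀x³/(6L) = 20·10·8/6 - 20·8³/(6·10) = 96 kN·m
Load 2 — point force P=-4 kN at a=10/3 m (b=L-a=20/3):
  M_2 = Pa(L-x)/L  [x>a] = (-4)·(10/3)·(10-8)/10 = -8/3 kN·m
Load 3 — uniform load w=-8 kN/m over full span:
  M_3 = wx(L-x)/2 = (-8)·8·(10-8)/2 = -64 kN·m
Load 4 — point force P=11 kN at a=5 m (b=L-a=5):
  M_4 = Pa(L-x)/L  [x>a] = 11·5·(10-8)/10 = 11 kN·m
Superposition: M = Σ M_i = 121/3 kN·m ≈ 40.333333 kN·m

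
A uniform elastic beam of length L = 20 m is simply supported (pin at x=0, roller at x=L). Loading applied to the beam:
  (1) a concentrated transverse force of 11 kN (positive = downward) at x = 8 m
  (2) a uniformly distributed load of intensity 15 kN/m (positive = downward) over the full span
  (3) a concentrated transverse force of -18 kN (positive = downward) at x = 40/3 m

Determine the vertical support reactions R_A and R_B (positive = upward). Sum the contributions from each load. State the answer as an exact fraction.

R_A = 753/5 kN, R_B = 712/5 kN

Load 1 — point force P=11 kN at a=8 m (b=L-a=12):
  R_A = Pb/L = 11·12/20 = 33/5 kN
  R_B = Pa/L = 11·8/20 = 22/5 kN
Load 2 — uniform load w=15 kN/m over full span:
  R_A = wL/2 = 15·20/2 = 150 kN
  R_B = wL/2 = 15·20/2 = 150 kN
Load 3 — point force P=-18 kN at a=40/3 m (b=L-a=20/3):
  R_A = Pb/L = (-18)·(20/3)/20 = -6 kN
  R_B = Pa/L = (-18)·(40/3)/20 = -12 kN
Superposition: R_A = 753/5 kN, R_B = 712/5 kN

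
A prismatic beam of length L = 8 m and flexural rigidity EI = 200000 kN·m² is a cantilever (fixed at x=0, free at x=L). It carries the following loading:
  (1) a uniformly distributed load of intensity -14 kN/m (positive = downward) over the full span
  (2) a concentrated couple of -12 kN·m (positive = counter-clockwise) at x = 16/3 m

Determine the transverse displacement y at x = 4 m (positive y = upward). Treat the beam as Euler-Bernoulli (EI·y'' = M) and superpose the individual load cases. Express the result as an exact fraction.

y(4) = 229/18750 m

Load 1 — uniform load w=-14 kN/m over full span:
  y_1 = -wx²(x²-4Lx+6L²)/(24EI) = -(-14)·4²·(4²-4·8·4+6·8²)/(24·200000) = 119/9375 m
Load 2 — applied couple M₀=-12 kN·m at a=16/3 m (b=L-a=8/3):
  y_2 = M₀x²/(2EI)  [x≤a] = (-12)·4²/(2·200000) = -3/6250 m
Superposition: y = Σ y_i = 229/18750 m ≈ 0.012213 m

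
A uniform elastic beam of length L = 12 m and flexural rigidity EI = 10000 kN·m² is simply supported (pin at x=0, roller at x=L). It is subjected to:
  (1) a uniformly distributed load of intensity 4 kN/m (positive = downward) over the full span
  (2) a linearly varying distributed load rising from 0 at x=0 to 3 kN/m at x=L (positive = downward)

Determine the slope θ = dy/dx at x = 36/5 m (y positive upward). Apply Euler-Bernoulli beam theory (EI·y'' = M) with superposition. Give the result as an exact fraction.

Load 1 — uniform load w=4 kN/m over full span:
  θ_1 = -w(L³-6Lx²+4x³)/(24EI) = -4·(12³-6·12·(36/5)²+4·(36/5)³)/(24·10000) = 666/78125 rad
Load 2 — triangular load w₀=3 kN/m (0→w₀ over full span):
  θ_2 = -w₀(7L⁴-30L²x²+15x⁴)/(360LEI) = -3·(7·12⁴-30·12²·(36/5)²+15·(36/5)⁴)/(360·12·10000) = 1044/390625 rad
Superposition: θ = Σ θ_i = 4374/390625 rad ≈ 0.011197 rad

θ(36/5) = 4374/390625 rad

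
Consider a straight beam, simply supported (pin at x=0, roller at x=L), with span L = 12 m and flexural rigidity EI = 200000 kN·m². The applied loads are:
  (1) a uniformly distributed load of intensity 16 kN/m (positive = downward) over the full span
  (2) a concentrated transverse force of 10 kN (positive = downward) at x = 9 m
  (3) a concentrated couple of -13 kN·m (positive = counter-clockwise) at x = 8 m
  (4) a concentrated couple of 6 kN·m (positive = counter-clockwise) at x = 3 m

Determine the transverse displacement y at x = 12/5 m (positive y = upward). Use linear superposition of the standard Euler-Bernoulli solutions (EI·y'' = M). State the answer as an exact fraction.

Load 1 — uniform load w=16 kN/m over full span:
  y_1 = -wx(L³-2Lx²+x³)/(24EI) = -16·(12/5)·(12³-2·12·(12/5)²+(12/5)³)/(24·200000) = -25056/1953125 m
Load 2 — point force P=10 kN at a=9 m (b=L-a=3):
  y_2 = -Pbx(L²-b²-x²)/(6LEI)  [x≤a] = -10·3·(12/5)·(12²-3²-(12/5)²)/(6·12·200000) = -3231/5000000 m
Load 3 — applied couple M₀=-13 kN·m at a=8 m (b=L-a=4):
  y_3 = (M₀x³/(6L)+C₁x)/EI  [x≤a] with C₁=M₀(3b²-L²)/(6L)=52/3 = ((-13)·(12/5)³/(6·12)+(52/3)·(12/5))/200000 = 611/3125000 m
Load 4 — applied couple M₀=6 kN·m at a=3 m (b=L-a=9):
  y_4 = (M₀x³/(6L)+C₁x)/EI  [x≤a] with C₁=M₀(3b²-L²)/(6L)=33/4 = (6·(12/5)³/(6·12)+(33/4)·(12/5))/200000 = 2619/25000000 m
Superposition: y = Σ y_i = -205853/15625000 m ≈ -0.013175 m

y(12/5) = -205853/15625000 m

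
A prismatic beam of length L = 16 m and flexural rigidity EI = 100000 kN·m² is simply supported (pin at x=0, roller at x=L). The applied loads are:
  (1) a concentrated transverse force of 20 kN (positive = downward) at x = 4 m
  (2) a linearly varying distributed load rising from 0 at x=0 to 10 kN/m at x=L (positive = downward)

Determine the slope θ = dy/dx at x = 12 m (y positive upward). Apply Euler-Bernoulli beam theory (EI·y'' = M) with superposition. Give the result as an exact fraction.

Load 1 — point force P=20 kN at a=4 m (b=L-a=12):
  θ_1 = -Pa(2L²-6Lx+3x²+a²)/(6LEI)  [x>a] = -20·4·(2·16²-6·16·12+3·12²+4²)/(6·16·100000) = 1/625 rad
Load 2 — triangular load w₀=10 kN/m (0→w₀ over full span):
  θ_2 = -w₀(7L⁴-30L²x²+15x⁴)/(360LEI) = -10·(7·16⁴-30·16²·12²+15·12⁴)/(360·16·100000) = 1313/225000 rad
Superposition: θ = Σ θ_i = 1673/225000 rad ≈ 0.007436 rad

θ(12) = 1673/225000 rad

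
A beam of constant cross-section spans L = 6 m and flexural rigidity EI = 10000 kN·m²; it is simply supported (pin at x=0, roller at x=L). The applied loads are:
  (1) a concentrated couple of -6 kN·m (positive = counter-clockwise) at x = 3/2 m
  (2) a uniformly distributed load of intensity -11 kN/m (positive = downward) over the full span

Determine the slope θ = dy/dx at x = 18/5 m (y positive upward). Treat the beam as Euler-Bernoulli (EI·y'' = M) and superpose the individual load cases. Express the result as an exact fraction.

Load 1 — applied couple M₀=-6 kN·m at a=3/2 m (b=L-a=9/2):
  θ_1 = (M₀x²/(2L)-M₀(x-a)+C₁)/EI  [x>a] with C₁=M₀(3b²-L²)/(6L)=-33/8 = ((-6)·(18/5)²/(2·6)-(-6)·((18/5)-(3/2))+(-33/8))/10000 = 399/2000000 rad
Load 2 — uniform load w=-11 kN/m over full span:
  θ_2 = -w(L³-6Lx²+4x³)/(24EI) = -(-11)·(6³-6·6·(18/5)²+4·(18/5)³)/(24·10000) = -3663/1250000 rad
Superposition: θ = Σ θ_i = -27309/10000000 rad ≈ -0.002731 rad

θ(18/5) = -27309/10000000 rad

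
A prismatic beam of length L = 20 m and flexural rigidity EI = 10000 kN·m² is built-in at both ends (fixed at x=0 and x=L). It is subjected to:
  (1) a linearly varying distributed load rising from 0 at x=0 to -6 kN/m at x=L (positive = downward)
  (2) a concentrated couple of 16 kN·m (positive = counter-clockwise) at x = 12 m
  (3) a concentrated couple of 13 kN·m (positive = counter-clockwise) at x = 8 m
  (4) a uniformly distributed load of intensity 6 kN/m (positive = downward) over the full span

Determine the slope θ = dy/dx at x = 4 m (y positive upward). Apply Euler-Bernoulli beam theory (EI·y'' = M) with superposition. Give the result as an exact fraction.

θ(4) = -6713/312500 rad

Load 1 — triangular load w₀=-6 kN/m (0→w₀ over full span):
  θ_1 = -w₀(2x(L-x)(L-2x)(x+2L)+x²(L-x)²)/(120LEI) = -(-6)·(2·4·(20-4)·(20-2·4)·(4+2·20)+4²·(20-4)²)/(120·20·10000) = 56/3125 rad
Load 2 — applied couple M₀=16 kN·m at a=12 m (b=L-a=8):
  θ_2 = (R_Ax²/2 - M_Ax)/EI  [x≤a] with R_A=144/125, M_A=128/25 = ((144/125)·4²/2 - (128/25)·4)/10000 = -88/78125 rad
Load 3 — applied couple M₀=13 kN·m at a=8 m (b=L-a=12):
  θ_3 = (R_Ax²/2 - M_Ax)/EI  [x≤a] with R_A=117/125, M_A=39/25 = ((117/125)·4²/2 - (39/25)·4)/10000 = 39/312500 rad
Load 4 — uniform load w=6 kN/m over full span:
  θ_4 = -wx(L-x)(L-2x)/(12EI) = -6·4·(20-4)·(20-2·4)/(12·10000) = -24/625 rad
Superposition: θ = Σ θ_i = -6713/312500 rad ≈ -0.021482 rad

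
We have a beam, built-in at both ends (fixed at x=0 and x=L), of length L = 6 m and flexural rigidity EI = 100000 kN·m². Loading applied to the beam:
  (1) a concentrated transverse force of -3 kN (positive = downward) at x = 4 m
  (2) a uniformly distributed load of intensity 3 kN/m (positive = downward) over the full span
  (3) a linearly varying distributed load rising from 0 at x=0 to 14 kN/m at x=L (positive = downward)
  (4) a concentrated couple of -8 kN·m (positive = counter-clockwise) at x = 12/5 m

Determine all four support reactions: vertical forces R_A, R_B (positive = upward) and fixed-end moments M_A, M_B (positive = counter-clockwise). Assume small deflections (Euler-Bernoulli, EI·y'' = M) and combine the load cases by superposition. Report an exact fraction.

R_A = 4253/225 kN, M_A = 1763/75 kN·m, R_B = 8572/225 kN, M_B = -2557/75 kN·m

Load 1 — point force P=-3 kN at a=4 m (b=L-a=2):
  R_A = Pb²(3a+b)/L³ = (-3)·2²·(3·4+2)/6³ = -7/9 kN
  M_A = Pab²/L² = (-3)·4·2²/6² = -4/3 kN·m
  R_B = Pa²(a+3b)/L³ = (-3)·4²·(4+3·2)/6³ = -20/9 kN
  M_B = -Pa²b/L² = -(-3)·4²·2/6² = 8/3 kN·m
Load 2 — uniform load w=3 kN/m over full span:
  R_A = wL/2 = 3·6/2 = 9 kN
  M_A = wL²/12 = 3·6²/12 = 9 kN·m
  R_B = wL/2 = 3·6/2 = 9 kN
  M_B = -wL²/12 = -3·6²/12 = -9 kN·m
Load 3 — triangular load w₀=14 kN/m (0→w₀ over full span):
  R_A = 3w₀L/20 = 3·14·6/20 = 63/5 kN
  M_A = w₀L²/30 = 14·6²/30 = 84/5 kN·m
  R_B = 7w₀L/20 = 7·14·6/20 = 147/5 kN
  M_B = -w₀L²/20 = -14·6²/20 = -126/5 kN·m
Load 4 — applied couple M₀=-8 kN·m at a=12/5 m (b=L-a=18/5):
  R_A = 6M₀ab/L³ = 6·(-8)·(12/5)·(18/5)/6³ = -48/25 kN
  M_A = M₀b(2a-b)/L² = (-8)·(18/5)·(2·(12/5)-(18/5))/6² = -24/25 kN·m
  R_B = -6M₀ab/L³ = -6·(-8)·(12/5)·(18/5)/6³ = 48/25 kN
  M_B = M₀a(2b-a)/L² = (-8)·(12/5)·(2·(18/5)-(12/5))/6² = -64/25 kN·m
Superposition: R_A = 4253/225 kN, M_A = 1763/75 kN·m, R_B = 8572/225 kN, M_B = -2557/75 kN·m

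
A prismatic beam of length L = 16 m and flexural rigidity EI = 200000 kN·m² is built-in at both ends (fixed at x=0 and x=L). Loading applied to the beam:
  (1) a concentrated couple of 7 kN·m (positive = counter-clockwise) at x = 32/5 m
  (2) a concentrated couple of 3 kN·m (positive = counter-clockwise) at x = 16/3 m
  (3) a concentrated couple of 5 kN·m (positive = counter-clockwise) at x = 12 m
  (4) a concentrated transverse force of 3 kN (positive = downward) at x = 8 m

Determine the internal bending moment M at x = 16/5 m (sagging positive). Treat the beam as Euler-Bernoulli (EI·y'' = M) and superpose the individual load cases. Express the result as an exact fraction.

M(16/5) = 677/2000 kN·m

Load 1 — applied couple M₀=7 kN·m at a=32/5 m (b=L-a=48/5):
  M_1 = R_Ax - M_A  [x≤a] with R_A=63/100, M_A=21/25 = (63/100)·(16/5) - (21/25) = 147/125 kN·m
Load 2 — applied couple M₀=3 kN·m at a=16/3 m (b=L-a=32/3):
  M_2 = R_Ax - M_A  [x≤a] with R_A=1/4, M_A=0 = (1/4)·(16/5) - 0 = 4/5 kN·m
Load 3 — applied couple M₀=5 kN·m at a=12 m (b=L-a=4):
  M_3 = R_Ax - M_A  [x≤a] with R_A=45/128, M_A=25/16 = (45/128)·(16/5) - (25/16) = -7/16 kN·m
Load 4 — point force P=3 kN at a=8 m (b=L-a=8):
  M_4 = Pb²(3a+b)x/L³ - Pab²/L²  [x≤a] = 3·8²·(3·8+8)·(16/5)/16³ - 3·8·8²/16² = -6/5 kN·m
Superposition: M = Σ M_i = 677/2000 kN·m ≈ 0.338500 kN·m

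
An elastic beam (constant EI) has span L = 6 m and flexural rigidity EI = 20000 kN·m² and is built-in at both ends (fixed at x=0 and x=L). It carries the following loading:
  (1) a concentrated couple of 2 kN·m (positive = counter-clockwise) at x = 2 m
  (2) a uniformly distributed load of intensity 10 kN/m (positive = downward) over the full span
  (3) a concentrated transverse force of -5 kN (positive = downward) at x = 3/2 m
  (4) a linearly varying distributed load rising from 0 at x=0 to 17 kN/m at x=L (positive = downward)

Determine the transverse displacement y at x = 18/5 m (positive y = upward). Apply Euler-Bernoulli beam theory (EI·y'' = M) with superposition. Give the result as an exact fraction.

Load 1 — applied couple M₀=2 kN·m at a=2 m (b=L-a=4):
  y_1 = (R_Ax³/6 - M_Ax²/2 - M₀(x-a)²/2)/EI  [x>a] with R_A=4/9, M_A=0 = ((4/9)·(18/5)³/6 - 0·(18/5)²/2 - 2·((18/5)-2)²/2)/20000 = 7/156250 m
Load 2 — uniform load w=10 kN/m over full span:
  y_2 = -wx²(L-x)²/(24EI) = -10·(18/5)²·(6-(18/5))²/(24·20000) = -243/156250 m
Load 3 — point force P=-5 kN at a=3/2 m (b=L-a=9/2):
  y_3 = -Pa²(L-x)²(3bL-(3b+a)(L-x))/(6L³EI)  [x>a] = -(-5)·(3/2)²·(6-(18/5))²·(3·(9/2)·6-(3·(9/2)+(3/2))·(6-(18/5)))/(6·6³·20000) = 9/80000 m
Load 4 — triangular load w₀=17 kN/m (0→w₀ over full span):
  y_4 = -w₀x²(L-x)²(x+2L)/(120LEI) = -17·(18/5)²·(6-(18/5))²·((18/5)+2·6)/(120·6·20000) = -53703/39062500 m
Superposition: y = Σ y_i = -3465871/1250000000 m ≈ -0.002773 m

y(18/5) = -3465871/1250000000 m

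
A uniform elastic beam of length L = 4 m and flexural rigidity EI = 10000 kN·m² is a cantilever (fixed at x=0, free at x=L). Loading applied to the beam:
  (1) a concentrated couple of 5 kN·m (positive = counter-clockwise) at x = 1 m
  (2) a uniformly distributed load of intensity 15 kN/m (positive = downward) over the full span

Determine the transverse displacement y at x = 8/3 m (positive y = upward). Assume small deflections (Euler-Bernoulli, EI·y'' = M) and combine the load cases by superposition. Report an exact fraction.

Load 1 — applied couple M₀=5 kN·m at a=1 m (b=L-a=3):
  y_1 = M₀a(2x-a)/(2EI)  [x>a] = 5·1·(2·(8/3)-1)/(2·10000) = 13/12000 m
Load 2 — uniform load w=15 kN/m over full span:
  y_2 = -wx²(x²-4Lx+6L²)/(24EI) = -15·(8/3)²·((8/3)²-4·4·(8/3)+6·4²)/(24·10000) = -272/10125 m
Superposition: y = Σ y_i = -8353/324000 m ≈ -0.025781 m

y(8/3) = -8353/324000 m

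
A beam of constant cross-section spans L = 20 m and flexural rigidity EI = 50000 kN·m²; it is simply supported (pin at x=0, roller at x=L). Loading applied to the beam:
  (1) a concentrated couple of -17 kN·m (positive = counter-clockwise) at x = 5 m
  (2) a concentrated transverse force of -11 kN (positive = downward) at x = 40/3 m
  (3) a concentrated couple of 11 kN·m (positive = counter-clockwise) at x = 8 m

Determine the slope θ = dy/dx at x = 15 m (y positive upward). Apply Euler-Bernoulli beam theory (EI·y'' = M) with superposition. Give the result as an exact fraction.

Load 1 — applied couple M₀=-17 kN·m at a=5 m (b=L-a=15):
  θ_1 = (M₀x²/(2L)-M₀(x-a)+C₁)/EI  [x>a] with C₁=M₀(3b²-L²)/(6L)=-935/24 = ((-17)·15²/(2·20)-(-17)·(15-5)+(-935/24))/50000 = 17/24000 rad
Load 2 — point force P=-11 kN at a=40/3 m (b=L-a=20/3):
  θ_2 = -Pa(2L²-6Lx+3x²+a²)/(6LEI)  [x>a] = -(-11)·(40/3)·(2·20²-6·20·15+3·15²+(40/3)²)/(6·20·50000) = -583/162000 rad
Load 3 — applied couple M₀=11 kN·m at a=8 m (b=L-a=12):
  θ_3 = (M₀x²/(2L)-M₀(x-a)+C₁)/EI  [x>a] with C₁=M₀(3b²-L²)/(6L)=44/15 = (11·15²/(2·20)-11·(15-8)+(44/15))/50000 = -1463/6000000 rad
Superposition: θ = Σ θ_i = -507751/162000000 rad ≈ -0.003134 rad

θ(15) = -507751/162000000 rad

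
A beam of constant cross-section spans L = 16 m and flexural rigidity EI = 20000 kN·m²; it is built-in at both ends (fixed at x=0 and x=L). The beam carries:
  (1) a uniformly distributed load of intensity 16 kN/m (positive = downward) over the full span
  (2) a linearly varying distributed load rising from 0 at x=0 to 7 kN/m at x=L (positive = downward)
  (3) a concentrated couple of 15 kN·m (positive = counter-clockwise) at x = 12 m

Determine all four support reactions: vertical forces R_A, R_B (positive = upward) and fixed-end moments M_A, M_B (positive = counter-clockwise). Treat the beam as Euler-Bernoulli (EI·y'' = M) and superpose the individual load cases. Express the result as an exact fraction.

R_A = 93347/640 kN, M_A = 97381/240 kN·m, R_B = 106333/640 kN, M_B = -104099/240 kN·m

Load 1 — uniform load w=16 kN/m over full span:
  R_A = wL/2 = 16·16/2 = 128 kN
  M_A = wL²/12 = 16·16²/12 = 1024/3 kN·m
  R_B = wL/2 = 16·16/2 = 128 kN
  M_B = -wL²/12 = -16·16²/12 = -1024/3 kN·m
Load 2 — triangular load w₀=7 kN/m (0→w₀ over full span):
  R_A = 3w₀L/20 = 3·7·16/20 = 84/5 kN
  M_A = w₀L²/30 = 7·16²/30 = 896/15 kN·m
  R_B = 7w₀L/20 = 7·7·16/20 = 196/5 kN
  M_B = -w₀L²/20 = -7·16²/20 = -448/5 kN·m
Load 3 — applied couple M₀=15 kN·m at a=12 m (b=L-a=4):
  R_A = 6M₀ab/L³ = 6·15·12·4/16³ = 135/128 kN
  M_A = M₀b(2a-b)/L² = 15·4·(2·12-4)/16² = 75/16 kN·m
  R_B = -6M₀ab/L³ = -6·15·12·4/16³ = -135/128 kN
  M_B = M₀a(2b-a)/L² = 15·12·(2·4-12)/16² = -45/16 kN·m
Superposition: R_A = 93347/640 kN, M_A = 97381/240 kN·m, R_B = 106333/640 kN, M_B = -104099/240 kN·m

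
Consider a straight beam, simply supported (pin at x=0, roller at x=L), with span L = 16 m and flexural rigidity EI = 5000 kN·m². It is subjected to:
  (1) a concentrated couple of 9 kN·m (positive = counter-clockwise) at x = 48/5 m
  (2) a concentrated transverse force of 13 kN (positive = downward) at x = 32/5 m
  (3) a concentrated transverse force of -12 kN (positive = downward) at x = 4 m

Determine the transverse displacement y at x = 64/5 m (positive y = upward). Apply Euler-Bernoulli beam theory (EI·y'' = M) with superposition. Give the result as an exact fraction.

y(64/5) = -9824/234375 m

Load 1 — applied couple M₀=9 kN·m at a=48/5 m (b=L-a=32/5):
  y_1 = (M₀x³/(6L)-M₀(x-a)²/2+C₁x)/EI  [x>a] with C₁=M₀(3b²-L²)/(6L)=-312/25 = (9·(64/5)³/(6·16)-9·((64/5)-(48/5))²/2+(-312/25)·(64/5))/5000 = -144/78125 m
Load 2 — point force P=13 kN at a=32/5 m (b=L-a=48/5):
  y_2 = -Pa(L-x)(2Lx-a²-x²)/(6LEI)  [x>a] = -13·(32/5)·(16-(64/5))·(2·16·(64/5)-(32/5)²-(64/5)²)/(6·16·5000) = -26624/234375 m
Load 3 — point force P=-12 kN at a=4 m (b=L-a=12):
  y_3 = -Pa(L-x)(2Lx-a²-x²)/(6LEI)  [x>a] = -(-12)·4·(16-(64/5))·(2·16·(64/5)-4²-(64/5)²)/(6·16·5000) = 5744/78125 m
Superposition: y = Σ y_i = -9824/234375 m ≈ -0.041916 m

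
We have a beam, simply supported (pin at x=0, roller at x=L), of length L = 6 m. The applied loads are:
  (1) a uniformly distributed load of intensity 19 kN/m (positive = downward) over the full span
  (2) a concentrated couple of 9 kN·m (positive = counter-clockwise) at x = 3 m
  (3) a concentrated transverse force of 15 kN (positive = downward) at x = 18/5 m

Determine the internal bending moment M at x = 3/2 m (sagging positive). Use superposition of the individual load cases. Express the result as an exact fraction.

Load 1 — uniform load w=19 kN/m over full span:
  M_1 = wx(L-x)/2 = 19·(3/2)·(6-(3/2))/2 = 513/8 kN·m
Load 2 — applied couple M₀=9 kN·m at a=3 m (b=L-a=3):
  M_2 = M₀x/L  [x≤a] = 9·(3/2)/6 = 9/4 kN·m
Load 3 — point force P=15 kN at a=18/5 m (b=L-a=12/5):
  M_3 = Pbx/L  [x≤a] = 15·(12/5)·(3/2)/6 = 9 kN·m
Superposition: M = Σ M_i = 603/8 kN·m ≈ 75.375000 kN·m

M(3/2) = 603/8 kN·m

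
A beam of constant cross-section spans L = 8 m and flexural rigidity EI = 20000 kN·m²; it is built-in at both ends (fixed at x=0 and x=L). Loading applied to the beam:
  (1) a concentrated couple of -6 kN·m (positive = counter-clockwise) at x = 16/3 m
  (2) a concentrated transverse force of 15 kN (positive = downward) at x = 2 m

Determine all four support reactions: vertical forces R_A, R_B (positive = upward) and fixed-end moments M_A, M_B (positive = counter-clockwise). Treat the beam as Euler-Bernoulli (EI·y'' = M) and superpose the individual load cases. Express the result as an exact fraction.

R_A = 373/32 kN, M_A = 119/8 kN·m, R_B = 107/32 kN, M_B = -45/8 kN·m

Load 1 — applied couple M₀=-6 kN·m at a=16/3 m (b=L-a=8/3):
  R_A = 6M₀ab/L³ = 6·(-6)·(16/3)·(8/3)/8³ = -1 kN
  M_A = M₀b(2a-b)/L² = (-6)·(8/3)·(2·(16/3)-(8/3))/8² = -2 kN·m
  R_B = -6M₀ab/L³ = -6·(-6)·(16/3)·(8/3)/8³ = 1 kN
  M_B = M₀a(2b-a)/L² = (-6)·(16/3)·(2·(8/3)-(16/3))/8² = 0 kN·m
Load 2 — point force P=15 kN at a=2 m (b=L-a=6):
  R_A = Pb²(3a+b)/L³ = 15·6²·(3·2+6)/8³ = 405/32 kN
  M_A = Pab²/L² = 15·2·6²/8² = 135/8 kN·m
  R_B = Pa²(a+3b)/L³ = 15·2²·(2+3·6)/8³ = 75/32 kN
  M_B = -Pa²b/L² = -15·2²·6/8² = -45/8 kN·m
Superposition: R_A = 373/32 kN, M_A = 119/8 kN·m, R_B = 107/32 kN, M_B = -45/8 kN·m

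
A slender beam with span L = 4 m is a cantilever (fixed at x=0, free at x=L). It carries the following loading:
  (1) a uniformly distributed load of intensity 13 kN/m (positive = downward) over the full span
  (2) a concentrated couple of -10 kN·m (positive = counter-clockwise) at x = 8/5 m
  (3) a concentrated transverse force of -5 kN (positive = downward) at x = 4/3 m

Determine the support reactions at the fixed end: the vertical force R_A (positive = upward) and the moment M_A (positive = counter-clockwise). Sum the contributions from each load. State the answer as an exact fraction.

Load 1 — uniform load w=13 kN/m over full span:
  R_A = wL = 13·4 = 52 kN
  M_A = wL²/2 = 13·4²/2 = 104 kN·m
Load 2 — applied couple M₀=-10 kN·m at a=8/5 m (b=L-a=12/5):
  R_A = 0 kN
  M_A = -M₀ = -(-10) = 10 kN·m
Load 3 — point force P=-5 kN at a=4/3 m (b=L-a=8/3):
  R_A = P = (-5) = -5 kN
  M_A = Pa = (-5)·(4/3) = -20/3 kN·m
Superposition: R_A = 47 kN, M_A = 322/3 kN·m

R_A = 47 kN, M_A = 322/3 kN·m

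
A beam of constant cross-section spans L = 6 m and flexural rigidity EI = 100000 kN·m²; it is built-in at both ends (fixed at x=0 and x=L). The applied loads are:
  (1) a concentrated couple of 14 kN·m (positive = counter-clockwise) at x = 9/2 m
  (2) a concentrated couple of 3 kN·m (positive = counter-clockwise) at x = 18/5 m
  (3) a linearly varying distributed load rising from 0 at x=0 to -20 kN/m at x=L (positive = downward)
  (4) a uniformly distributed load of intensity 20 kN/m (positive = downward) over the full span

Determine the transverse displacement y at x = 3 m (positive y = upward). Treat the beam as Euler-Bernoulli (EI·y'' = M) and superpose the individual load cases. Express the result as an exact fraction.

y(3) = -8541/20000000 m

Load 1 — applied couple M₀=14 kN·m at a=9/2 m (b=L-a=3/2):
  y_1 = (R_Ax³/6 - M_Ax²/2)/EI  [x≤a] with R_A=21/8, M_A=35/8 = ((21/8)·3³/6 - (35/8)·3²/2)/100000 = -63/800000 m
Load 2 — applied couple M₀=3 kN·m at a=18/5 m (b=L-a=12/5):
  y_2 = (R_Ax³/6 - M_Ax²/2)/EI  [x≤a] with R_A=18/25, M_A=24/25 = ((18/25)·3³/6 - (24/25)·3²/2)/100000 = -27/2500000 m
Load 3 — triangular load w₀=-20 kN/m (0→w₀ over full span):
  y_3 = -w₀x²(L-x)²(x+2L)/(120LEI) = -(-20)·3²·(6-3)²·(3+2·6)/(120·6·100000) = 27/80000 m
Load 4 — uniform load w=20 kN/m over full span:
  y_4 = -wx²(L-x)²/(24EI) = -20·3²·(6-3)²/(24·100000) = -27/40000 m
Superposition: y = Σ y_i = -8541/20000000 m ≈ -0.000427 m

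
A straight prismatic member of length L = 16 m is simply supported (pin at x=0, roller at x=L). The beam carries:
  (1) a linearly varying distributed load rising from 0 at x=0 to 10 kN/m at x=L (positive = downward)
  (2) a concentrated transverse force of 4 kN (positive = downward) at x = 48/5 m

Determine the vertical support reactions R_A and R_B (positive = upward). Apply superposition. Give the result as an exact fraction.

R_A = 424/15 kN, R_B = 836/15 kN

Load 1 — triangular load w₀=10 kN/m (0→w₀ over full span):
  R_A = w₀L/6 = 10·16/6 = 80/3 kN
  R_B = w₀L/3 = 10·16/3 = 160/3 kN
Load 2 — point force P=4 kN at a=48/5 m (b=L-a=32/5):
  R_A = Pb/L = 4·(32/5)/16 = 8/5 kN
  R_B = Pa/L = 4·(48/5)/16 = 12/5 kN
Superposition: R_A = 424/15 kN, R_B = 836/15 kN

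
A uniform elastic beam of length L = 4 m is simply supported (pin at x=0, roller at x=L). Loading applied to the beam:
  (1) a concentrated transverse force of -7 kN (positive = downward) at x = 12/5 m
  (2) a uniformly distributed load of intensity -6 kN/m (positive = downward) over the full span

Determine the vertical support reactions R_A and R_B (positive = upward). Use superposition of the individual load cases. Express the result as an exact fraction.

R_A = -74/5 kN, R_B = -81/5 kN

Load 1 — point force P=-7 kN at a=12/5 m (b=L-a=8/5):
  R_A = Pb/L = (-7)·(8/5)/4 = -14/5 kN
  R_B = Pa/L = (-7)·(12/5)/4 = -21/5 kN
Load 2 — uniform load w=-6 kN/m over full span:
  R_A = wL/2 = (-6)·4/2 = -12 kN
  R_B = wL/2 = (-6)·4/2 = -12 kN
Superposition: R_A = -74/5 kN, R_B = -81/5 kN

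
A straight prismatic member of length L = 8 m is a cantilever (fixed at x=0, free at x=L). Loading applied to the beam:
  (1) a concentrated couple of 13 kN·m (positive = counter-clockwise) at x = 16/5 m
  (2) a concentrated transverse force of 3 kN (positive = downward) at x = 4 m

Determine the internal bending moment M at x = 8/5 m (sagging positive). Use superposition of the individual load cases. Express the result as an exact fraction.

Load 1 — applied couple M₀=13 kN·m at a=16/5 m (b=L-a=24/5):
  M_1 = M₀  [x≤a] = 13 = 13 kN·m
Load 2 — point force P=3 kN at a=4 m (b=L-a=4):
  M_2 = -P(a-x)  [x≤a] = -3·(4-(8/5)) = -36/5 kN·m
Superposition: M = Σ M_i = 29/5 kN·m ≈ 5.800000 kN·m

M(8/5) = 29/5 kN·m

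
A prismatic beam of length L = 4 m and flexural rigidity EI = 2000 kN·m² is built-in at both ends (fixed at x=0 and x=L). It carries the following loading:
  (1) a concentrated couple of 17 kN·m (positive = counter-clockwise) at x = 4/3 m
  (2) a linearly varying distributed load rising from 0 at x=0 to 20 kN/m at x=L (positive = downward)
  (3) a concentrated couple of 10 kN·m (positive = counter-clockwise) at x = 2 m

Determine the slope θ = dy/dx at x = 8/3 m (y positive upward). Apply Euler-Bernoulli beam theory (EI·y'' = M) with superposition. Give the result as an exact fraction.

θ(8/3) = 71/121500 rad

Load 1 — applied couple M₀=17 kN·m at a=4/3 m (b=L-a=8/3):
  θ_1 = (R_Ax²/2 - M_Ax - M₀(x-a))/EI  [x>a] with R_A=17/3, M_A=0 = ((17/3)·(8/3)²/2 - 0·(8/3) - 17·((8/3)-(4/3)))/2000 = -17/13500 rad
Load 2 — triangular load w₀=20 kN/m (0→w₀ over full span):
  θ_2 = -w₀(2x(L-x)(L-2x)(x+2L)+x²(L-x)²)/(120LEI) = -20·(2·(8/3)·(4-(8/3))·(4-2·(8/3))·((8/3)+2·4)+(8/3)²·(4-(8/3))²)/(120·4·2000) = 56/30375 rad
Load 3 — applied couple M₀=10 kN·m at a=2 m (b=L-a=2):
  θ_3 = (R_Ax²/2 - M_Ax - M₀(x-a))/EI  [x>a] with R_A=15/4, M_A=5/2 = ((15/4)·(8/3)²/2 - (5/2)·(8/3) - 10·((8/3)-2))/2000 = 0 rad
Superposition: θ = Σ θ_i = 71/121500 rad ≈ 0.000584 rad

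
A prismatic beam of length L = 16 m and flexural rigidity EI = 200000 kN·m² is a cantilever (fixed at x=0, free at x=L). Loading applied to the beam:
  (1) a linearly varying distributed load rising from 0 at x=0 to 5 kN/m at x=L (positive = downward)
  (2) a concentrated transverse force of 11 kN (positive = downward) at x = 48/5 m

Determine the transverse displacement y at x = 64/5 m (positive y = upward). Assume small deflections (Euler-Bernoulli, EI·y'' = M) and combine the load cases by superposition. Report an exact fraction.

Load 1 — triangular load w₀=5 kN/m (0→w₀ over full span):
  y_1 = (w₀Lx³/12-w₀L²x²/6-w₀x⁵/(120L))/EI = (5·16·(64/5)³/12-5·16²·(64/5)²/6-5·(64/5)⁵/(120·16))/200000 = -3203072/29296875 m
Load 2 — point force P=11 kN at a=48/5 m (b=L-a=32/5):
  y_2 = -Pa²(3x-a)/(6EI)  [x>a] = -11·(48/5)²·(3·(64/5)-(48/5))/(6·200000) = -9504/390625 m
Superposition: y = Σ y_i = -3915872/29296875 m ≈ -0.133662 m

y(64/5) = -3915872/29296875 m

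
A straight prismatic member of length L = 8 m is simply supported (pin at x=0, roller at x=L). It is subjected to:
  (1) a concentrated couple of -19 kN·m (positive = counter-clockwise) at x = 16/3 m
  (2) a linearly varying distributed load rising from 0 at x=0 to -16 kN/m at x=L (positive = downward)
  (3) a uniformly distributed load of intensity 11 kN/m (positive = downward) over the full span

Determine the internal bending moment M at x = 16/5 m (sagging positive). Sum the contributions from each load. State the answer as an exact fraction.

M(16/5) = 2442/125 kN·m

Load 1 — applied couple M₀=-19 kN·m at a=16/3 m (b=L-a=8/3):
  M_1 = M₀x/L  [x≤a] = (-19)·(16/5)/8 = -38/5 kN·m
Load 2 — triangular load w₀=-16 kN/m (0→w₀ over full span):
  M_2 = w₀Lx/6 - w₀x³/(6L) = (-16)·8·(16/5)/6 - (-16)·(16/5)³/(6·8) = -7168/125 kN·m
Load 3 — uniform load w=11 kN/m over full span:
  M_3 = wx(L-x)/2 = 11·(16/5)·(8-(16/5))/2 = 2112/25 kN·m
Superposition: M = Σ M_i = 2442/125 kN·m ≈ 19.536000 kN·m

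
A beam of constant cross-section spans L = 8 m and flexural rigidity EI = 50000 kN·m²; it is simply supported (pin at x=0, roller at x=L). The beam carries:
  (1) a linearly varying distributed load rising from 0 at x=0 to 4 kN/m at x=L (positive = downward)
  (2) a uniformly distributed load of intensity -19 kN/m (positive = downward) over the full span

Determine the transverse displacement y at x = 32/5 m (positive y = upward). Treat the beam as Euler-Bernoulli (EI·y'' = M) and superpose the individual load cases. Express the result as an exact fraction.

y(32/5) = 1568128/146484375 m

Load 1 — triangular load w₀=4 kN/m (0→w₀ over full span):
  y_1 = -w₀x(7L⁴-10L²x²+3x⁴)/(360LEI) = -4·(32/5)·(7·8⁴-10·8²·(32/5)²+3·(32/5)⁴)/(360·8·50000) = -65024/48828125 m
Load 2 — uniform load w=-19 kN/m over full span:
  y_2 = -wx(L³-2Lx²+x³)/(24EI) = -(-19)·(32/5)·(8³-2·8·(32/5)²+(32/5)³)/(24·50000) = 70528/5859375 m
Superposition: y = Σ y_i = 1568128/146484375 m ≈ 0.010705 m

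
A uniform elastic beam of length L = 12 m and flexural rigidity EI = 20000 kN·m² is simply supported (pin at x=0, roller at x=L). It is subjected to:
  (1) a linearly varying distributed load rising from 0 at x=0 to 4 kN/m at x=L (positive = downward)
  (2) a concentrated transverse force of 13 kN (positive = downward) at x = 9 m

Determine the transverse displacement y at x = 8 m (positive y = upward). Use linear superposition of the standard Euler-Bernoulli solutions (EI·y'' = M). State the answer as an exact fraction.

Load 1 — triangular load w₀=4 kN/m (0→w₀ over full span):
  y_1 = -w₀x(7L⁴-10L²x²+3x⁴)/(360LEI) = -4·8·(7·12⁴-10·12²·8²+3·8⁴)/(360·12·20000) = -136/5625 m
Load 2 — point force P=13 kN at a=9 m (b=L-a=3):
  y_2 = -Pbx(L²-b²-x²)/(6LEI)  [x≤a] = -13·3·8·(12²-3²-8²)/(6·12·20000) = -923/60000 m
Superposition: y = Σ y_i = -7121/180000 m ≈ -0.039561 m

y(8) = -7121/180000 m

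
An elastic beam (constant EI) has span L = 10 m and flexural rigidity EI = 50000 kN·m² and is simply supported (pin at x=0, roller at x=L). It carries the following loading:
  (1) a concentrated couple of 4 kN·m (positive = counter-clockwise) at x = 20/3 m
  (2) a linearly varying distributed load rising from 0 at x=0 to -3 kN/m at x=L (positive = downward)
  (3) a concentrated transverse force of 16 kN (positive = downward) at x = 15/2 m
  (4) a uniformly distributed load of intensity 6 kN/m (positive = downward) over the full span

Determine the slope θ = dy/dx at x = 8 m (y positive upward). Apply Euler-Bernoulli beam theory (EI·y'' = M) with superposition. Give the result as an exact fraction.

θ(8) = 3853/900000 rad

Load 1 — applied couple M₀=4 kN·m at a=20/3 m (b=L-a=10/3):
  θ_1 = (M₀x²/(2L)-M₀(x-a)+C₁)/EI  [x>a] with C₁=M₀(3b²-L²)/(6L)=-40/9 = (4·8²/(2·10)-4·(8-(20/3))+(-40/9))/50000 = 17/281250 rad
Load 2 — triangular load w₀=-3 kN/m (0→w₀ over full span):
  θ_2 = -w₀(7L⁴-30L²x²+15x⁴)/(360LEI) = -(-3)·(7·10⁴-30·10²·8²+15·8⁴)/(360·10·50000) = -757/750000 rad
Load 3 — point force P=16 kN at a=15/2 m (b=L-a=5/2):
  θ_3 = -Pa(2L²-6Lx+3x²+a²)/(6LEI)  [x>a] = -16·(15/2)·(2·10²-6·10·8+3·8²+(15/2)²)/(6·10·50000) = 127/100000 rad
Load 4 — uniform load w=6 kN/m over full span:
  θ_4 = -w(L³-6Lx²+4x³)/(24EI) = -6·(10³-6·10·8²+4·8³)/(24·50000) = 99/25000 rad
Superposition: θ = Σ θ_i = 3853/900000 rad ≈ 0.004281 rad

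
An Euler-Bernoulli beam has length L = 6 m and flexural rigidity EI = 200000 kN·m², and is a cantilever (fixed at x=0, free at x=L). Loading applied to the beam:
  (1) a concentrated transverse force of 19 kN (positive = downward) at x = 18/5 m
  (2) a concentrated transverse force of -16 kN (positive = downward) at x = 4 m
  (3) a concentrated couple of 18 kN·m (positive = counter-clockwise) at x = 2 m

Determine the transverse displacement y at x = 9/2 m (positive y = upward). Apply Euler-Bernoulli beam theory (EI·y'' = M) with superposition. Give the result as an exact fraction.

y(9/2) = 46889/75000000 m

Load 1 — point force P=19 kN at a=18/5 m (b=L-a=12/5):
  y_1 = -Pa²(3x-a)/(6EI)  [x>a] = -19·(18/5)²·(3·(9/2)-(18/5))/(6·200000) = -50787/25000000 m
Load 2 — point force P=-16 kN at a=4 m (b=L-a=2):
  y_2 = -Pa²(3x-a)/(6EI)  [x>a] = -(-16)·4²·(3·(9/2)-4)/(6·200000) = 19/9375 m
Load 3 — applied couple M₀=18 kN·m at a=2 m (b=L-a=4):
  y_3 = M₀a(2x-a)/(2EI)  [x>a] = 18·2·(2·(9/2)-2)/(2·200000) = 63/100000 m
Superposition: y = Σ y_i = 46889/75000000 m ≈ 0.000625 m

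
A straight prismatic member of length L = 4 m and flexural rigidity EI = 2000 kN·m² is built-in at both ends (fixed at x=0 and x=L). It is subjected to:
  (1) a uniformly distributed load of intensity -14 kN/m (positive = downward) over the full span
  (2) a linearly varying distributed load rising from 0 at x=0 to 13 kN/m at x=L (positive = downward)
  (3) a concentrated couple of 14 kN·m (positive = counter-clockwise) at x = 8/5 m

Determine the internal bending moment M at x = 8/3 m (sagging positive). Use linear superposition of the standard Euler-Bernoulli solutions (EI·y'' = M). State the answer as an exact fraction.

M(8/3) = -9856/2025 kN·m

Load 1 — uniform load w=-14 kN/m over full span:
  M_1 = wLx/2 - wL²/12 - wx²/2 = (-14)·4·(8/3)/2 - (-14)·4²/12 - (-14)·(8/3)²/2 = -56/9 kN·m
Load 2 — triangular load w₀=13 kN/m (0→w₀ over full span):
  M_2 = 3w₀Lx/20 - w₀L²/30 - w₀x³/(6L) = 3·13·4·(8/3)/20 - 13·4²/30 - 13·(8/3)³/(6·4) = 1456/405 kN·m
Load 3 — applied couple M₀=14 kN·m at a=8/5 m (b=L-a=12/5):
  M_3 = R_Ax - M_A - M₀  [x>a] with R_A=126/25, M_A=42/25 = (126/25)·(8/3) - (42/25) - 14 = -56/25 kN·m
Superposition: M = Σ M_i = -9856/2025 kN·m ≈ -4.867160 kN·m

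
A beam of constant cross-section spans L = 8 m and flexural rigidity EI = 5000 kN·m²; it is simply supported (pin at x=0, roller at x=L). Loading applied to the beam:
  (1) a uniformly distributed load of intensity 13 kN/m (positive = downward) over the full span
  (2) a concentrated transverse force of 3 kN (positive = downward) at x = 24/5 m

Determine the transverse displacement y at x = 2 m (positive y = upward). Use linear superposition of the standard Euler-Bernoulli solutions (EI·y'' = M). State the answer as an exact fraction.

Load 1 — uniform load w=13 kN/m over full span:
  y_1 = -wx(L³-2Lx²+x³)/(24EI) = -13·2·(8³-2·8·2²+2³)/(24·5000) = -247/2500 m
Load 2 — point force P=3 kN at a=24/5 m (b=L-a=16/5):
  y_2 = -Pbx(L²-b²-x²)/(6LEI)  [x≤a] = -3·(16/5)·2·(8²-(16/5)²-2²)/(6·8·5000) = -311/78125 m
Superposition: y = Σ y_i = -32119/312500 m ≈ -0.102781 m

y(2) = -32119/312500 m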